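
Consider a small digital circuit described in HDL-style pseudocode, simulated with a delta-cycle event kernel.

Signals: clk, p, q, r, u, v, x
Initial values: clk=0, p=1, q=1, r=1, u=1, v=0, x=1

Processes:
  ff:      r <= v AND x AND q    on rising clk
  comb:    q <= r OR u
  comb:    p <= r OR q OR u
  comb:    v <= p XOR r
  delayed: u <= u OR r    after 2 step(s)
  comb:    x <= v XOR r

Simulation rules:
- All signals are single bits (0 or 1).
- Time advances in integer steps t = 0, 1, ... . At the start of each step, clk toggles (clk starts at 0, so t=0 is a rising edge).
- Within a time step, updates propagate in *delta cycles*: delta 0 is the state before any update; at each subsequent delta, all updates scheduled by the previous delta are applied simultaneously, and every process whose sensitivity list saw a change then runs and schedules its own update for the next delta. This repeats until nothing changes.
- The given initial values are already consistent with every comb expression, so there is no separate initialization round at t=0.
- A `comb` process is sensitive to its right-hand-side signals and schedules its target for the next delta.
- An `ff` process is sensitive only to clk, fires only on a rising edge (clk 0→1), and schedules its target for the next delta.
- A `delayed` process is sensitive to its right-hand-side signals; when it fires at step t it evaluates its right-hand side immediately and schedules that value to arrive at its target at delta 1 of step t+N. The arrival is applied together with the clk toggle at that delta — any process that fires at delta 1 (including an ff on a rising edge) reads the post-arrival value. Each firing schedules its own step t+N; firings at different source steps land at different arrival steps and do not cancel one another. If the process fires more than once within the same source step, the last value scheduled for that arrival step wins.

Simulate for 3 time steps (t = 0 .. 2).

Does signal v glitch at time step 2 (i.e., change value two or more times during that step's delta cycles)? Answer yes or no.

no

t=0 Δ0: p=1 r=1 v=0 u=1 x=1 q=1 clk=0
  Δ1: clk:0→1
  Δ2: r:1→0
  Δ3: v:0→1, x:1→0
  Δ4: x:0→1
  (4Δ to stable)
t=1 Δ0: p=1 r=0 v=1 u=1 x=1 q=1 clk=1
  Δ1: clk:1→0
  (1Δ to stable)
t=2 Δ0: p=1 r=0 v=1 u=1 x=1 q=1 clk=0
  Δ1: clk:0→1
  Δ2: r:0→1
  Δ3: v:1→0, x:1→0
  Δ4: x:0→1
  (4Δ to stable)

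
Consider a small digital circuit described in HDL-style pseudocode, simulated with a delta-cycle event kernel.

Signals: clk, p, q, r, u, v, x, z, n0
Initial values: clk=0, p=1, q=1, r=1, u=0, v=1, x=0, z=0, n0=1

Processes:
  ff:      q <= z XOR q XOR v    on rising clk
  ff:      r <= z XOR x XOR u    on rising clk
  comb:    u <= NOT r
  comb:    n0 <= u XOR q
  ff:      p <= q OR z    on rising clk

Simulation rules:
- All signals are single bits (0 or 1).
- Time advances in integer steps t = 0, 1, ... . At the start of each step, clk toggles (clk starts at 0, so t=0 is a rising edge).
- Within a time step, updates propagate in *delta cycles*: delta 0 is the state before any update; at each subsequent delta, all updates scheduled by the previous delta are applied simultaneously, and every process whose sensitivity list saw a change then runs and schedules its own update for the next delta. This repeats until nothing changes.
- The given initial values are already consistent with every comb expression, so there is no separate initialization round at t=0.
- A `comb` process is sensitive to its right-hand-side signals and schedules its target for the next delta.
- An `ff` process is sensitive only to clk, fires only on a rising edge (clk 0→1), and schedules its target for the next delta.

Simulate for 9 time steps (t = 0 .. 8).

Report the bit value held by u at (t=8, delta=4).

1

t=0 Δ0: v=1 u=0 clk=0 n0=1 x=0 p=1 q=1 z=0 r=1
  Δ1: clk:0→1
  Δ2: q:1→0, r:1→0
  Δ3: u:0→1, n0:1→0
  Δ4: n0:0→1
  (4Δ to stable)
t=1 Δ0: v=1 u=1 clk=1 n0=1 x=0 p=1 q=0 z=0 r=0
  Δ1: clk:1→0
  (1Δ to stable)
t=2 Δ0: v=1 u=1 clk=0 n0=1 x=0 p=1 q=0 z=0 r=0
  Δ1: clk:0→1
  Δ2: p:1→0, q:0→1, r:0→1
  Δ3: u:1→0, n0:1→0
  Δ4: n0:0→1
  (4Δ to stable)
t=3 Δ0: v=1 u=0 clk=1 n0=1 x=0 p=0 q=1 z=0 r=1
  Δ1: clk:1→0
  (1Δ to stable)
t=4 Δ0: v=1 u=0 clk=0 n0=1 x=0 p=0 q=1 z=0 r=1
  Δ1: clk:0→1
  Δ2: p:0→1, q:1→0, r:1→0
  Δ3: u:0→1, n0:1→0
  Δ4: n0:0→1
  (4Δ to stable)
t=5 Δ0: v=1 u=1 clk=1 n0=1 x=0 p=1 q=0 z=0 r=0
  Δ1: clk:1→0
  (1Δ to stable)
t=6 Δ0: v=1 u=1 clk=0 n0=1 x=0 p=1 q=0 z=0 r=0
  Δ1: clk:0→1
  Δ2: p:1→0, q:0→1, r:0→1
  Δ3: u:1→0, n0:1→0
  Δ4: n0:0→1
  (4Δ to stable)
t=7 Δ0: v=1 u=0 clk=1 n0=1 x=0 p=0 q=1 z=0 r=1
  Δ1: clk:1→0
  (1Δ to stable)
t=8 Δ0: v=1 u=0 clk=0 n0=1 x=0 p=0 q=1 z=0 r=1
  Δ1: clk:0→1
  Δ2: p:0→1, q:1→0, r:1→0
  Δ3: u:0→1, n0:1→0
  Δ4: n0:0→1
  (4Δ to stable)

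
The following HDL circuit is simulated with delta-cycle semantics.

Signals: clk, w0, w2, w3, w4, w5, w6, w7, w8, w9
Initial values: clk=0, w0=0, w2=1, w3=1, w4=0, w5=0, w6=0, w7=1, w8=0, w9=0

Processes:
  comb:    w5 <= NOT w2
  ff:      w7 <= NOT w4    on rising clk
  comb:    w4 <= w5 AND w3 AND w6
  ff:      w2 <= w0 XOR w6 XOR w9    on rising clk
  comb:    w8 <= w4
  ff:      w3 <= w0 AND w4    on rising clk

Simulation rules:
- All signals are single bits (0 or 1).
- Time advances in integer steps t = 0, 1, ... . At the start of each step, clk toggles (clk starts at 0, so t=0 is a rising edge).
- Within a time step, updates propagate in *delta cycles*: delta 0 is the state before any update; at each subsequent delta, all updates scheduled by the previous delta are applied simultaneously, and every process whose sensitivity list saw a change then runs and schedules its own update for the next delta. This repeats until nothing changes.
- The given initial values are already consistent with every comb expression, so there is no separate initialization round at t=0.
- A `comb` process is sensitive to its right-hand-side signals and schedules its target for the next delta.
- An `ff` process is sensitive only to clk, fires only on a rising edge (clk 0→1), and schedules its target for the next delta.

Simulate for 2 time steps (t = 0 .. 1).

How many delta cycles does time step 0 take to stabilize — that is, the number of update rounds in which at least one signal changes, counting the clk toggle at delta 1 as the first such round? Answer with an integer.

3

[bits: w2,w0,w3,w7,w6,clk,w5,w4,w9,w8]
t=0: Δ0=1011000000 Δ1=1011010000 Δ2=0001010000 Δ3=0001011000 | 3Δ
t=1: Δ0=0001011000 Δ1=0001001000 | 1Δ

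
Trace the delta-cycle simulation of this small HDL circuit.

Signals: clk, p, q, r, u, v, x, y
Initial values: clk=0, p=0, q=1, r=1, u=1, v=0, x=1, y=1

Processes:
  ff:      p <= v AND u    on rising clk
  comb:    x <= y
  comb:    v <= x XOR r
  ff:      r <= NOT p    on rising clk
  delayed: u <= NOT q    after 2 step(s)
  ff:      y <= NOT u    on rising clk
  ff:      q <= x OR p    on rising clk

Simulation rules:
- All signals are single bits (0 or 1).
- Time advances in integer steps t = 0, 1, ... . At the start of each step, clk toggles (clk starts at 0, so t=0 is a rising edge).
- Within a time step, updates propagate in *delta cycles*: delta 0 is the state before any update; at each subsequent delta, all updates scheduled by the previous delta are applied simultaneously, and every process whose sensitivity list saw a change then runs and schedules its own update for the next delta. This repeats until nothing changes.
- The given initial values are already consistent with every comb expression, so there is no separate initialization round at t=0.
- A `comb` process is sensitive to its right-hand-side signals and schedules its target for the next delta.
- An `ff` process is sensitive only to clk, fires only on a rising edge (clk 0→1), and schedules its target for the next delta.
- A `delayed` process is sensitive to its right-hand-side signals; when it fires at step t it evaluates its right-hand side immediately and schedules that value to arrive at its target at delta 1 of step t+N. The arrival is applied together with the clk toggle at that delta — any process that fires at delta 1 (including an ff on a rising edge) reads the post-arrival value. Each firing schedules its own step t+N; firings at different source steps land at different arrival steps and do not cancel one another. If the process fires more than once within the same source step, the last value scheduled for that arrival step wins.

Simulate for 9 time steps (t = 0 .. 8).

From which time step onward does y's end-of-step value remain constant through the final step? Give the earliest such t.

6

[bits: q,x,p,u,y,clk,v,r]
t=0: Δ0=11011001 Δ1=11011101 Δ2=11010101 Δ3=10010101 Δ4=10010111 | 4Δ
t=1: Δ0=10010111 Δ1=10010011 | 1Δ
t=2: Δ0=10010011 Δ1=10010111 Δ2=00110111 | 2Δ
t=3: Δ0=00110111 Δ1=00110011 | 1Δ
t=4: Δ0=00110011 Δ1=00110111 Δ2=10110110 Δ3=10110100 | 3Δ
t=5: Δ0=10110100 Δ1=10110000 | 1Δ
t=6: Δ0=10110000 Δ1=10100100 Δ2=10001100 Δ3=11001100 Δ4=11001110 | 4Δ
t=7: Δ0=11001110 Δ1=11001010 | 1Δ
t=8: Δ0=11001010 Δ1=11001110 Δ2=11001111 Δ3=11001101 | 3Δ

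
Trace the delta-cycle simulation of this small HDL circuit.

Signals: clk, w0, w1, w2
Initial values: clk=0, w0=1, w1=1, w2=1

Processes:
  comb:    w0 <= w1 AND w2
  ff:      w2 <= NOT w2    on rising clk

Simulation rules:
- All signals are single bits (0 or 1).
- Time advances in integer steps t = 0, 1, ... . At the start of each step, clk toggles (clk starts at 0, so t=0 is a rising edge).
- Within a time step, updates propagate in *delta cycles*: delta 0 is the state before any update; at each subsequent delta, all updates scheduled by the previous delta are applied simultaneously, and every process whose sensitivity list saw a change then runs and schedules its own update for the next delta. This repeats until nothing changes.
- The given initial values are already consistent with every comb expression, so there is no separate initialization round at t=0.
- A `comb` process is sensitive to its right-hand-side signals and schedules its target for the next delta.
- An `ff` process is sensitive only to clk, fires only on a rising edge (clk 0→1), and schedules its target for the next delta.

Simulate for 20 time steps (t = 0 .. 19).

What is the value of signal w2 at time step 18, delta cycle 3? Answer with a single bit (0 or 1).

1

t0.Δ0 w2=1 w0=1 clk=0 w1=1
t0.Δ1 w2=1 w0=1 clk=1 w1=1
t0.Δ2 w2=0 w0=1 clk=1 w1=1
t0.Δ3 w2=0 w0=0 clk=1 w1=1
t1.Δ0 w2=0 w0=0 clk=1 w1=1
t1.Δ1 w2=0 w0=0 clk=0 w1=1
t2.Δ0 w2=0 w0=0 clk=0 w1=1
t2.Δ1 w2=0 w0=0 clk=1 w1=1
t2.Δ2 w2=1 w0=0 clk=1 w1=1
t2.Δ3 w2=1 w0=1 clk=1 w1=1
t3.Δ0 w2=1 w0=1 clk=1 w1=1
t3.Δ1 w2=1 w0=1 clk=0 w1=1
t4.Δ0 w2=1 w0=1 clk=0 w1=1
t4.Δ1 w2=1 w0=1 clk=1 w1=1
t4.Δ2 w2=0 w0=1 clk=1 w1=1
t4.Δ3 w2=0 w0=0 clk=1 w1=1
t5.Δ0 w2=0 w0=0 clk=1 w1=1
t5.Δ1 w2=0 w0=0 clk=0 w1=1
t6.Δ0 w2=0 w0=0 clk=0 w1=1
t6.Δ1 w2=0 w0=0 clk=1 w1=1
t6.Δ2 w2=1 w0=0 clk=1 w1=1
t6.Δ3 w2=1 w0=1 clk=1 w1=1
t7.Δ0 w2=1 w0=1 clk=1 w1=1
t7.Δ1 w2=1 w0=1 clk=0 w1=1
t8.Δ0 w2=1 w0=1 clk=0 w1=1
t8.Δ1 w2=1 w0=1 clk=1 w1=1
t8.Δ2 w2=0 w0=1 clk=1 w1=1
t8.Δ3 w2=0 w0=0 clk=1 w1=1
t9.Δ0 w2=0 w0=0 clk=1 w1=1
t9.Δ1 w2=0 w0=0 clk=0 w1=1
t10.Δ0 w2=0 w0=0 clk=0 w1=1
t10.Δ1 w2=0 w0=0 clk=1 w1=1
t10.Δ2 w2=1 w0=0 clk=1 w1=1
t10.Δ3 w2=1 w0=1 clk=1 w1=1
t11.Δ0 w2=1 w0=1 clk=1 w1=1
t11.Δ1 w2=1 w0=1 clk=0 w1=1
t12.Δ0 w2=1 w0=1 clk=0 w1=1
t12.Δ1 w2=1 w0=1 clk=1 w1=1
t12.Δ2 w2=0 w0=1 clk=1 w1=1
t12.Δ3 w2=0 w0=0 clk=1 w1=1
t13.Δ0 w2=0 w0=0 clk=1 w1=1
t13.Δ1 w2=0 w0=0 clk=0 w1=1
t14.Δ0 w2=0 w0=0 clk=0 w1=1
t14.Δ1 w2=0 w0=0 clk=1 w1=1
t14.Δ2 w2=1 w0=0 clk=1 w1=1
t14.Δ3 w2=1 w0=1 clk=1 w1=1
t15.Δ0 w2=1 w0=1 clk=1 w1=1
t15.Δ1 w2=1 w0=1 clk=0 w1=1
t16.Δ0 w2=1 w0=1 clk=0 w1=1
t16.Δ1 w2=1 w0=1 clk=1 w1=1
t16.Δ2 w2=0 w0=1 clk=1 w1=1
t16.Δ3 w2=0 w0=0 clk=1 w1=1
t17.Δ0 w2=0 w0=0 clk=1 w1=1
t17.Δ1 w2=0 w0=0 clk=0 w1=1
t18.Δ0 w2=0 w0=0 clk=0 w1=1
t18.Δ1 w2=0 w0=0 clk=1 w1=1
t18.Δ2 w2=1 w0=0 clk=1 w1=1
t18.Δ3 w2=1 w0=1 clk=1 w1=1
t19.Δ0 w2=1 w0=1 clk=1 w1=1
t19.Δ1 w2=1 w0=1 clk=0 w1=1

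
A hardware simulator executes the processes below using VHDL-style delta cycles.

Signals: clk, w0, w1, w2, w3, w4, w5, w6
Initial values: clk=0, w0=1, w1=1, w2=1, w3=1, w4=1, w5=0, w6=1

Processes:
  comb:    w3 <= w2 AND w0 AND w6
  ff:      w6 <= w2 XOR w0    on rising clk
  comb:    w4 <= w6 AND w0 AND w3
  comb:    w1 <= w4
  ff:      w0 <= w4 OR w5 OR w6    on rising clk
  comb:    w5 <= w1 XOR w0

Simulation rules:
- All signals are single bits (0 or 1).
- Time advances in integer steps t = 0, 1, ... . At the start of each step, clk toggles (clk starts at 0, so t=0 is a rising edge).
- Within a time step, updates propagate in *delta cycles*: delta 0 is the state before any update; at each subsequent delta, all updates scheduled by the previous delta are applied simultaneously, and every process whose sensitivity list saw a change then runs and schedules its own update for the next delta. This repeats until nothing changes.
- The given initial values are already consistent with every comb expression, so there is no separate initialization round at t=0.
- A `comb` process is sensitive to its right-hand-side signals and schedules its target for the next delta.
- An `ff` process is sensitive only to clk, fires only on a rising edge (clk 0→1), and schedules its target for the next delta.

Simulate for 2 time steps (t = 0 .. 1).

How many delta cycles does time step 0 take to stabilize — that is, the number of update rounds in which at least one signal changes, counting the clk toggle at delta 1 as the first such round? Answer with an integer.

t0.Δ0 w6=1 w4=1 w0=1 w3=1 clk=0 w1=1 w5=0 w2=1
t0.Δ1 w6=1 w4=1 w0=1 w3=1 clk=1 w1=1 w5=0 w2=1
t0.Δ2 w6=0 w4=1 w0=1 w3=1 clk=1 w1=1 w5=0 w2=1
t0.Δ3 w6=0 w4=0 w0=1 w3=0 clk=1 w1=1 w5=0 w2=1
t0.Δ4 w6=0 w4=0 w0=1 w3=0 clk=1 w1=0 w5=0 w2=1
t0.Δ5 w6=0 w4=0 w0=1 w3=0 clk=1 w1=0 w5=1 w2=1
t1.Δ0 w6=0 w4=0 w0=1 w3=0 clk=1 w1=0 w5=1 w2=1
t1.Δ1 w6=0 w4=0 w0=1 w3=0 clk=0 w1=0 w5=1 w2=1

5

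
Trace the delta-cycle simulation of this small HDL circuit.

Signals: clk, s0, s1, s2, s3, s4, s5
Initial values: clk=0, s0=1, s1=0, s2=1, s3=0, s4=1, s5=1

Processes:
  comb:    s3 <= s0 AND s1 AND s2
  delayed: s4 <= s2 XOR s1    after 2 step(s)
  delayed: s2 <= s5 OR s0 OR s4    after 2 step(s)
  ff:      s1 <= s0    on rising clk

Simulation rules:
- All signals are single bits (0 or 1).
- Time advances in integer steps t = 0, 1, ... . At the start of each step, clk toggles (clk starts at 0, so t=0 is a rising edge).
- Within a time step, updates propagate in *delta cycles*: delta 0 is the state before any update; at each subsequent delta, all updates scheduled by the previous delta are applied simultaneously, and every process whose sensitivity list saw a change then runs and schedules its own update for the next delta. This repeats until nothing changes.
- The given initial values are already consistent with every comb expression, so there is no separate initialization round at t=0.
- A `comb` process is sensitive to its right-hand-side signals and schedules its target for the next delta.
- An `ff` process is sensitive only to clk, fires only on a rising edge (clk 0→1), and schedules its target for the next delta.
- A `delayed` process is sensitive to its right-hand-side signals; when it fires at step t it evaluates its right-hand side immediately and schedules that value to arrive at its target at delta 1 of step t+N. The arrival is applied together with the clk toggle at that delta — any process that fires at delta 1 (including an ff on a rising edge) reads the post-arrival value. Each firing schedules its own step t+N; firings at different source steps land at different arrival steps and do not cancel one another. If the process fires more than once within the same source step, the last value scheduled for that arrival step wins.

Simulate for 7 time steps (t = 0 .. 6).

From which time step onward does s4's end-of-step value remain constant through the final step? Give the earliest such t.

t0.Δ0 s2=1 s1=0 s5=1 clk=0 s4=1 s0=1 s3=0
t0.Δ1 s2=1 s1=0 s5=1 clk=1 s4=1 s0=1 s3=0
t0.Δ2 s2=1 s1=1 s5=1 clk=1 s4=1 s0=1 s3=0
t0.Δ3 s2=1 s1=1 s5=1 clk=1 s4=1 s0=1 s3=1
t1.Δ0 s2=1 s1=1 s5=1 clk=1 s4=1 s0=1 s3=1
t1.Δ1 s2=1 s1=1 s5=1 clk=0 s4=1 s0=1 s3=1
t2.Δ0 s2=1 s1=1 s5=1 clk=0 s4=1 s0=1 s3=1
t2.Δ1 s2=1 s1=1 s5=1 clk=1 s4=0 s0=1 s3=1
t3.Δ0 s2=1 s1=1 s5=1 clk=1 s4=0 s0=1 s3=1
t3.Δ1 s2=1 s1=1 s5=1 clk=0 s4=0 s0=1 s3=1
t4.Δ0 s2=1 s1=1 s5=1 clk=0 s4=0 s0=1 s3=1
t4.Δ1 s2=1 s1=1 s5=1 clk=1 s4=0 s0=1 s3=1
t5.Δ0 s2=1 s1=1 s5=1 clk=1 s4=0 s0=1 s3=1
t5.Δ1 s2=1 s1=1 s5=1 clk=0 s4=0 s0=1 s3=1
t6.Δ0 s2=1 s1=1 s5=1 clk=0 s4=0 s0=1 s3=1
t6.Δ1 s2=1 s1=1 s5=1 clk=1 s4=0 s0=1 s3=1

2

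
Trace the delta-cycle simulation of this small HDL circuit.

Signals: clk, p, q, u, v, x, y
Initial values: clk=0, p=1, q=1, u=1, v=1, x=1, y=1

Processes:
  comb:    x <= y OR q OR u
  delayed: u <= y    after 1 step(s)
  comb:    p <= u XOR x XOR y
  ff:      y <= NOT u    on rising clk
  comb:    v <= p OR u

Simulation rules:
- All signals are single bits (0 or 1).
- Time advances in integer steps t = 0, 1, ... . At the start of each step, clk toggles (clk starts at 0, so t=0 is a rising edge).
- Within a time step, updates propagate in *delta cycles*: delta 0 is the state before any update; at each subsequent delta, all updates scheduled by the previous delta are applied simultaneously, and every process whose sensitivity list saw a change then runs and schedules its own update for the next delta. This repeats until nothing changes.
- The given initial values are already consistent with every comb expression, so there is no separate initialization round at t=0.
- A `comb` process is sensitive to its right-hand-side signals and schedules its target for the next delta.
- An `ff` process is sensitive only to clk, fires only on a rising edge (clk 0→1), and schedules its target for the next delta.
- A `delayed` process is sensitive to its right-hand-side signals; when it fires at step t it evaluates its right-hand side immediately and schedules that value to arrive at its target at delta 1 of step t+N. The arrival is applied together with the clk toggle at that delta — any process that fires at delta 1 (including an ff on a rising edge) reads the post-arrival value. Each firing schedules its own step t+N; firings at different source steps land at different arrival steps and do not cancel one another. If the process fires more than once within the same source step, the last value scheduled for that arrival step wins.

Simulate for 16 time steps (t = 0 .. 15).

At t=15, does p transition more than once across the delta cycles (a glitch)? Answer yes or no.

t0.Δ0 p=1 x=1 q=1 v=1 clk=0 y=1 u=1
t0.Δ1 p=1 x=1 q=1 v=1 clk=1 y=1 u=1
t0.Δ2 p=1 x=1 q=1 v=1 clk=1 y=0 u=1
t0.Δ3 p=0 x=1 q=1 v=1 clk=1 y=0 u=1
t1.Δ0 p=0 x=1 q=1 v=1 clk=1 y=0 u=1
t1.Δ1 p=0 x=1 q=1 v=1 clk=0 y=0 u=0
t1.Δ2 p=1 x=1 q=1 v=0 clk=0 y=0 u=0
t1.Δ3 p=1 x=1 q=1 v=1 clk=0 y=0 u=0
t2.Δ0 p=1 x=1 q=1 v=1 clk=0 y=0 u=0
t2.Δ1 p=1 x=1 q=1 v=1 clk=1 y=0 u=0
t2.Δ2 p=1 x=1 q=1 v=1 clk=1 y=1 u=0
t2.Δ3 p=0 x=1 q=1 v=1 clk=1 y=1 u=0
t2.Δ4 p=0 x=1 q=1 v=0 clk=1 y=1 u=0
t3.Δ0 p=0 x=1 q=1 v=0 clk=1 y=1 u=0
t3.Δ1 p=0 x=1 q=1 v=0 clk=0 y=1 u=1
t3.Δ2 p=1 x=1 q=1 v=1 clk=0 y=1 u=1
t4.Δ0 p=1 x=1 q=1 v=1 clk=0 y=1 u=1
t4.Δ1 p=1 x=1 q=1 v=1 clk=1 y=1 u=1
t4.Δ2 p=1 x=1 q=1 v=1 clk=1 y=0 u=1
t4.Δ3 p=0 x=1 q=1 v=1 clk=1 y=0 u=1
t5.Δ0 p=0 x=1 q=1 v=1 clk=1 y=0 u=1
t5.Δ1 p=0 x=1 q=1 v=1 clk=0 y=0 u=0
t5.Δ2 p=1 x=1 q=1 v=0 clk=0 y=0 u=0
t5.Δ3 p=1 x=1 q=1 v=1 clk=0 y=0 u=0
t6.Δ0 p=1 x=1 q=1 v=1 clk=0 y=0 u=0
t6.Δ1 p=1 x=1 q=1 v=1 clk=1 y=0 u=0
t6.Δ2 p=1 x=1 q=1 v=1 clk=1 y=1 u=0
t6.Δ3 p=0 x=1 q=1 v=1 clk=1 y=1 u=0
t6.Δ4 p=0 x=1 q=1 v=0 clk=1 y=1 u=0
t7.Δ0 p=0 x=1 q=1 v=0 clk=1 y=1 u=0
t7.Δ1 p=0 x=1 q=1 v=0 clk=0 y=1 u=1
t7.Δ2 p=1 x=1 q=1 v=1 clk=0 y=1 u=1
t8.Δ0 p=1 x=1 q=1 v=1 clk=0 y=1 u=1
t8.Δ1 p=1 x=1 q=1 v=1 clk=1 y=1 u=1
t8.Δ2 p=1 x=1 q=1 v=1 clk=1 y=0 u=1
t8.Δ3 p=0 x=1 q=1 v=1 clk=1 y=0 u=1
t9.Δ0 p=0 x=1 q=1 v=1 clk=1 y=0 u=1
t9.Δ1 p=0 x=1 q=1 v=1 clk=0 y=0 u=0
t9.Δ2 p=1 x=1 q=1 v=0 clk=0 y=0 u=0
t9.Δ3 p=1 x=1 q=1 v=1 clk=0 y=0 u=0
t10.Δ0 p=1 x=1 q=1 v=1 clk=0 y=0 u=0
t10.Δ1 p=1 x=1 q=1 v=1 clk=1 y=0 u=0
t10.Δ2 p=1 x=1 q=1 v=1 clk=1 y=1 u=0
t10.Δ3 p=0 x=1 q=1 v=1 clk=1 y=1 u=0
t10.Δ4 p=0 x=1 q=1 v=0 clk=1 y=1 u=0
t11.Δ0 p=0 x=1 q=1 v=0 clk=1 y=1 u=0
t11.Δ1 p=0 x=1 q=1 v=0 clk=0 y=1 u=1
t11.Δ2 p=1 x=1 q=1 v=1 clk=0 y=1 u=1
t12.Δ0 p=1 x=1 q=1 v=1 clk=0 y=1 u=1
t12.Δ1 p=1 x=1 q=1 v=1 clk=1 y=1 u=1
t12.Δ2 p=1 x=1 q=1 v=1 clk=1 y=0 u=1
t12.Δ3 p=0 x=1 q=1 v=1 clk=1 y=0 u=1
t13.Δ0 p=0 x=1 q=1 v=1 clk=1 y=0 u=1
t13.Δ1 p=0 x=1 q=1 v=1 clk=0 y=0 u=0
t13.Δ2 p=1 x=1 q=1 v=0 clk=0 y=0 u=0
t13.Δ3 p=1 x=1 q=1 v=1 clk=0 y=0 u=0
t14.Δ0 p=1 x=1 q=1 v=1 clk=0 y=0 u=0
t14.Δ1 p=1 x=1 q=1 v=1 clk=1 y=0 u=0
t14.Δ2 p=1 x=1 q=1 v=1 clk=1 y=1 u=0
t14.Δ3 p=0 x=1 q=1 v=1 clk=1 y=1 u=0
t14.Δ4 p=0 x=1 q=1 v=0 clk=1 y=1 u=0
t15.Δ0 p=0 x=1 q=1 v=0 clk=1 y=1 u=0
t15.Δ1 p=0 x=1 q=1 v=0 clk=0 y=1 u=1
t15.Δ2 p=1 x=1 q=1 v=1 clk=0 y=1 u=1

no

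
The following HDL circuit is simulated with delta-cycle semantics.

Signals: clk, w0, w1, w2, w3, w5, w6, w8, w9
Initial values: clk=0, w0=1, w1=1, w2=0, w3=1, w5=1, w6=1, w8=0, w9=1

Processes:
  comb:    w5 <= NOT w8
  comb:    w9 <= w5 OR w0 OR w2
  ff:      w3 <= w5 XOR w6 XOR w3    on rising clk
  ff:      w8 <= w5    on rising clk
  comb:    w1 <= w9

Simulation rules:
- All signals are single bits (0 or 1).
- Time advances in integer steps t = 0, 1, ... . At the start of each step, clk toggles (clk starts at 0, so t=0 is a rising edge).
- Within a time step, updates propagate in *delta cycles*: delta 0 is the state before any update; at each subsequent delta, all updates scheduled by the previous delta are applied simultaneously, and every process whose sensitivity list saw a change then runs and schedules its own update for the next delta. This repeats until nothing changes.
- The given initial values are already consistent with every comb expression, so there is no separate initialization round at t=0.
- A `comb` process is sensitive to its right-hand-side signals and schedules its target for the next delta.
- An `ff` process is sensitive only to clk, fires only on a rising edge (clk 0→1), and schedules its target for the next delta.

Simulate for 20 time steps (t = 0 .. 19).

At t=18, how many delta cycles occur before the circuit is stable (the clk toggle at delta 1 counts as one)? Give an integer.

3

[bits: clk,w1,w0,w6,w8,w2,w9,w5,w3]
t=0: Δ0=011100111 Δ1=111100111 Δ2=111110111 Δ3=111110101 | 3Δ
t=1: Δ0=111110101 Δ1=011110101 | 1Δ
t=2: Δ0=011110101 Δ1=111110101 Δ2=111100100 Δ3=111100110 | 3Δ
t=3: Δ0=111100110 Δ1=011100110 | 1Δ
t=4: Δ0=011100110 Δ1=111100110 Δ2=111110110 Δ3=111110100 | 3Δ
t=5: Δ0=111110100 Δ1=011110100 | 1Δ
t=6: Δ0=011110100 Δ1=111110100 Δ2=111100101 Δ3=111100111 | 3Δ
t=7: Δ0=111100111 Δ1=011100111 | 1Δ
t=8: Δ0=011100111 Δ1=111100111 Δ2=111110111 Δ3=111110101 | 3Δ
t=9: Δ0=111110101 Δ1=011110101 | 1Δ
t=10: Δ0=011110101 Δ1=111110101 Δ2=111100100 Δ3=111100110 | 3Δ
t=11: Δ0=111100110 Δ1=011100110 | 1Δ
t=12: Δ0=011100110 Δ1=111100110 Δ2=111110110 Δ3=111110100 | 3Δ
t=13: Δ0=111110100 Δ1=011110100 | 1Δ
t=14: Δ0=011110100 Δ1=111110100 Δ2=111100101 Δ3=111100111 | 3Δ
t=15: Δ0=111100111 Δ1=011100111 | 1Δ
t=16: Δ0=011100111 Δ1=111100111 Δ2=111110111 Δ3=111110101 | 3Δ
t=17: Δ0=111110101 Δ1=011110101 | 1Δ
t=18: Δ0=011110101 Δ1=111110101 Δ2=111100100 Δ3=111100110 | 3Δ
t=19: Δ0=111100110 Δ1=011100110 | 1Δ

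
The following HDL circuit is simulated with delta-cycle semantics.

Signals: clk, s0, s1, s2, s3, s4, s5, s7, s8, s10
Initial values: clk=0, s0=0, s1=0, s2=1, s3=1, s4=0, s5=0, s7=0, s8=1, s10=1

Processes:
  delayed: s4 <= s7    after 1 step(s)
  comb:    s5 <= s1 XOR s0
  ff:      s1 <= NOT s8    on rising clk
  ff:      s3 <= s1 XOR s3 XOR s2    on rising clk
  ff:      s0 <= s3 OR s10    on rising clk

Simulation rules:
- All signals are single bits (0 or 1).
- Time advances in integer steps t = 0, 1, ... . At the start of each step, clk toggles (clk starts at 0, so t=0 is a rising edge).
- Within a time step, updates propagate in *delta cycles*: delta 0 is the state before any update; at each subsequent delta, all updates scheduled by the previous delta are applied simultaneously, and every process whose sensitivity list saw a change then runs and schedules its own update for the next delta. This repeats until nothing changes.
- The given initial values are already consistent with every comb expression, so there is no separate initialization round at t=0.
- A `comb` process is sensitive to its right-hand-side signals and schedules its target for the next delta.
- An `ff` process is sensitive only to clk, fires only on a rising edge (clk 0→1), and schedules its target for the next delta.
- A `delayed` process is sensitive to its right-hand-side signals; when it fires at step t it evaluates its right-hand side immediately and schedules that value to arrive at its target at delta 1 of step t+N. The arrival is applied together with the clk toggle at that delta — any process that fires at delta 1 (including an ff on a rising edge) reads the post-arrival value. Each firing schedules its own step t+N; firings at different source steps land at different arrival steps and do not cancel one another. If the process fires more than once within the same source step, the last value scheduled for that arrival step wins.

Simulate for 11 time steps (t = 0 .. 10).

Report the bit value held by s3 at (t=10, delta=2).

1

t=0 Δ0: s5=0 clk=0 s2=1 s0=0 s8=1 s10=1 s4=0 s3=1 s1=0 s7=0
  Δ1: clk:0→1
  Δ2: s0:0→1, s3:1→0
  Δ3: s5:0→1
  (3Δ to stable)
t=1 Δ0: s5=1 clk=1 s2=1 s0=1 s8=1 s10=1 s4=0 s3=0 s1=0 s7=0
  Δ1: clk:1→0
  (1Δ to stable)
t=2 Δ0: s5=1 clk=0 s2=1 s0=1 s8=1 s10=1 s4=0 s3=0 s1=0 s7=0
  Δ1: clk:0→1
  Δ2: s3:0→1
  (2Δ to stable)
t=3 Δ0: s5=1 clk=1 s2=1 s0=1 s8=1 s10=1 s4=0 s3=1 s1=0 s7=0
  Δ1: clk:1→0
  (1Δ to stable)
t=4 Δ0: s5=1 clk=0 s2=1 s0=1 s8=1 s10=1 s4=0 s3=1 s1=0 s7=0
  Δ1: clk:0→1
  Δ2: s3:1→0
  (2Δ to stable)
t=5 Δ0: s5=1 clk=1 s2=1 s0=1 s8=1 s10=1 s4=0 s3=0 s1=0 s7=0
  Δ1: clk:1→0
  (1Δ to stable)
t=6 Δ0: s5=1 clk=0 s2=1 s0=1 s8=1 s10=1 s4=0 s3=0 s1=0 s7=0
  Δ1: clk:0→1
  Δ2: s3:0→1
  (2Δ to stable)
t=7 Δ0: s5=1 clk=1 s2=1 s0=1 s8=1 s10=1 s4=0 s3=1 s1=0 s7=0
  Δ1: clk:1→0
  (1Δ to stable)
t=8 Δ0: s5=1 clk=0 s2=1 s0=1 s8=1 s10=1 s4=0 s3=1 s1=0 s7=0
  Δ1: clk:0→1
  Δ2: s3:1→0
  (2Δ to stable)
t=9 Δ0: s5=1 clk=1 s2=1 s0=1 s8=1 s10=1 s4=0 s3=0 s1=0 s7=0
  Δ1: clk:1→0
  (1Δ to stable)
t=10 Δ0: s5=1 clk=0 s2=1 s0=1 s8=1 s10=1 s4=0 s3=0 s1=0 s7=0
  Δ1: clk:0→1
  Δ2: s3:0→1
  (2Δ to stable)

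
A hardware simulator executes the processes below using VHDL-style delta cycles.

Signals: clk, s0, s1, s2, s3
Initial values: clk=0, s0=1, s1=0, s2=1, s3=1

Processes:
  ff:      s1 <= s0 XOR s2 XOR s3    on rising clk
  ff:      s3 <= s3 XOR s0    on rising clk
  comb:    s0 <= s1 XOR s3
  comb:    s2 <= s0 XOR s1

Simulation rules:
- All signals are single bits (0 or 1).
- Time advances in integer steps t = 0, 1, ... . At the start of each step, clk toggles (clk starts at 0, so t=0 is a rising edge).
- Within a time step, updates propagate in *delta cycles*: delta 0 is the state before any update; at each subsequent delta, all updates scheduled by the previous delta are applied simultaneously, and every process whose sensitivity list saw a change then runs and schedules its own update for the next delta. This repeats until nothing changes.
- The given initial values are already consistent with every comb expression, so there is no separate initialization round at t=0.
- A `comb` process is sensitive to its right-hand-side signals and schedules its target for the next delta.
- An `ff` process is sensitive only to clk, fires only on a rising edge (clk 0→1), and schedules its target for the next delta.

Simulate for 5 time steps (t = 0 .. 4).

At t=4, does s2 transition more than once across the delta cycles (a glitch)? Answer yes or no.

t=0 Δ0: s0=1 s3=1 s1=0 s2=1 clk=0
  Δ1: clk:0→1
  Δ2: s3:1→0, s1:0→1
  Δ3: s2:1→0
  (3Δ to stable)
t=1 Δ0: s0=1 s3=0 s1=1 s2=0 clk=1
  Δ1: clk:1→0
  (1Δ to stable)
t=2 Δ0: s0=1 s3=0 s1=1 s2=0 clk=0
  Δ1: clk:0→1
  Δ2: s3:0→1
  Δ3: s0:1→0
  Δ4: s2:0→1
  (4Δ to stable)
t=3 Δ0: s0=0 s3=1 s1=1 s2=1 clk=1
  Δ1: clk:1→0
  (1Δ to stable)
t=4 Δ0: s0=0 s3=1 s1=1 s2=1 clk=0
  Δ1: clk:0→1
  Δ2: s1:1→0
  Δ3: s0:0→1, s2:1→0
  Δ4: s2:0→1
  (4Δ to stable)

yes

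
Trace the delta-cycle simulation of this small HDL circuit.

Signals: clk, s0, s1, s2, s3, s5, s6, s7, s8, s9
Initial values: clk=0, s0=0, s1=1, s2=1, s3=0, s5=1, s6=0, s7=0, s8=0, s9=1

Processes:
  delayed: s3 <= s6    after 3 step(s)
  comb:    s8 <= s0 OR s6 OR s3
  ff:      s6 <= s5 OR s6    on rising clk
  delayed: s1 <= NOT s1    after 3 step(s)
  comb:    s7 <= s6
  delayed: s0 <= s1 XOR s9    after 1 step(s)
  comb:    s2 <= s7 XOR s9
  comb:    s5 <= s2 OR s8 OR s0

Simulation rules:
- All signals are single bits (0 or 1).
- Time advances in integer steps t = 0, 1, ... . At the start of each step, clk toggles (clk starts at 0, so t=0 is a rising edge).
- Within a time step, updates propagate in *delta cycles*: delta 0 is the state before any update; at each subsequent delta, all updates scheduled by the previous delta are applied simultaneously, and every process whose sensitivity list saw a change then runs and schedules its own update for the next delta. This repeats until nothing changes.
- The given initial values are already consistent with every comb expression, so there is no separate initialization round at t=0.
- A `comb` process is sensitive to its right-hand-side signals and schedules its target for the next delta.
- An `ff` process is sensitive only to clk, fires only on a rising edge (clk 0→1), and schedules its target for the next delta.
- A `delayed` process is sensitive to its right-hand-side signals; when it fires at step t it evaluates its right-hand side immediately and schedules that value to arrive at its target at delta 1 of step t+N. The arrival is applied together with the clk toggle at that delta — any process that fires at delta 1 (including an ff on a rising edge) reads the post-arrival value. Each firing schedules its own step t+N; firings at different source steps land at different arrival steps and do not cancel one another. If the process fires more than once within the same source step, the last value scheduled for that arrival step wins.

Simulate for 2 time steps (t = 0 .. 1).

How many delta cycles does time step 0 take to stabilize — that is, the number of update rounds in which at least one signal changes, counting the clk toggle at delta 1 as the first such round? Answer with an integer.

4

t0.Δ0 s6=0 s8=0 s5=1 s1=1 s0=0 clk=0 s9=1 s7=0 s2=1 s3=0
t0.Δ1 s6=0 s8=0 s5=1 s1=1 s0=0 clk=1 s9=1 s7=0 s2=1 s3=0
t0.Δ2 s6=1 s8=0 s5=1 s1=1 s0=0 clk=1 s9=1 s7=0 s2=1 s3=0
t0.Δ3 s6=1 s8=1 s5=1 s1=1 s0=0 clk=1 s9=1 s7=1 s2=1 s3=0
t0.Δ4 s6=1 s8=1 s5=1 s1=1 s0=0 clk=1 s9=1 s7=1 s2=0 s3=0
t1.Δ0 s6=1 s8=1 s5=1 s1=1 s0=0 clk=1 s9=1 s7=1 s2=0 s3=0
t1.Δ1 s6=1 s8=1 s5=1 s1=1 s0=0 clk=0 s9=1 s7=1 s2=0 s3=0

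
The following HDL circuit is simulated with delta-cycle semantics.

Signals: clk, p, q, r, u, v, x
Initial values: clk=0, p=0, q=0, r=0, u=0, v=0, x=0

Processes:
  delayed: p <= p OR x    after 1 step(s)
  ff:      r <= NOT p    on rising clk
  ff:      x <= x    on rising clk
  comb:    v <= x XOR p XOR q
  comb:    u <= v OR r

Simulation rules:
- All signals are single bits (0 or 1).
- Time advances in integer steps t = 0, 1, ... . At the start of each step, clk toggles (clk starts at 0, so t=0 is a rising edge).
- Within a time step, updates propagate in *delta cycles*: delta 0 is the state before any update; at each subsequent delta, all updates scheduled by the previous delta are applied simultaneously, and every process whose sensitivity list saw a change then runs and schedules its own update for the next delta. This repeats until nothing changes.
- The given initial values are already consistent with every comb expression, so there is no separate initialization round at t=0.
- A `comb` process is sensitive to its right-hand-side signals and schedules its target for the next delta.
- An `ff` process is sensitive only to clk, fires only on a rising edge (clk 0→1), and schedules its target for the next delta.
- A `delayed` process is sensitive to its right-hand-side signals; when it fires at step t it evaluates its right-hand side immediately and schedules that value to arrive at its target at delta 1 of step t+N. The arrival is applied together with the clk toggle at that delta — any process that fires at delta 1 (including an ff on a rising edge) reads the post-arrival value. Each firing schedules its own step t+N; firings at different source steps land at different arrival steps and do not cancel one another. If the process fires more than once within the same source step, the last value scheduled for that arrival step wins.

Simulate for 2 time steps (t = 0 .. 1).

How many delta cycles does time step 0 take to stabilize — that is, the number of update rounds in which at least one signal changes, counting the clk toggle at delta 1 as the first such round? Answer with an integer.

t0.Δ0 x=0 r=0 q=0 clk=0 u=0 p=0 v=0
t0.Δ1 x=0 r=0 q=0 clk=1 u=0 p=0 v=0
t0.Δ2 x=0 r=1 q=0 clk=1 u=0 p=0 v=0
t0.Δ3 x=0 r=1 q=0 clk=1 u=1 p=0 v=0
t1.Δ0 x=0 r=1 q=0 clk=1 u=1 p=0 v=0
t1.Δ1 x=0 r=1 q=0 clk=0 u=1 p=0 v=0

3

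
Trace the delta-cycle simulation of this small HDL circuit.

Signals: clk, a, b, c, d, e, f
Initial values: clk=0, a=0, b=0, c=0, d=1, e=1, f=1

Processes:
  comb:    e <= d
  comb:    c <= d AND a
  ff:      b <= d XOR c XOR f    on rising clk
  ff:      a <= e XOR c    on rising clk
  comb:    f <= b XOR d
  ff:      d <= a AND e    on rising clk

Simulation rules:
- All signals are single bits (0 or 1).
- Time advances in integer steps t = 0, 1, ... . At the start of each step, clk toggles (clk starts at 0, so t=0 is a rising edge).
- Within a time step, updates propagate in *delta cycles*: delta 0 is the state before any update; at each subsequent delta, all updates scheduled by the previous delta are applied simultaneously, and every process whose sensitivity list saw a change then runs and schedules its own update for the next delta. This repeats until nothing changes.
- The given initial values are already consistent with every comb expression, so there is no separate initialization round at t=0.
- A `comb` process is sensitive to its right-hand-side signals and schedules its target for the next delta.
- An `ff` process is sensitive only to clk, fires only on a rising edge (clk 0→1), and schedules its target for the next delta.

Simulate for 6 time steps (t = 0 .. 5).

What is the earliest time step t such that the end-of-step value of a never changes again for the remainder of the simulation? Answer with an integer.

2

t0.Δ0 b=0 c=0 d=1 clk=0 a=0 f=1 e=1
t0.Δ1 b=0 c=0 d=1 clk=1 a=0 f=1 e=1
t0.Δ2 b=0 c=0 d=0 clk=1 a=1 f=1 e=1
t0.Δ3 b=0 c=0 d=0 clk=1 a=1 f=0 e=0
t1.Δ0 b=0 c=0 d=0 clk=1 a=1 f=0 e=0
t1.Δ1 b=0 c=0 d=0 clk=0 a=1 f=0 e=0
t2.Δ0 b=0 c=0 d=0 clk=0 a=1 f=0 e=0
t2.Δ1 b=0 c=0 d=0 clk=1 a=1 f=0 e=0
t2.Δ2 b=0 c=0 d=0 clk=1 a=0 f=0 e=0
t3.Δ0 b=0 c=0 d=0 clk=1 a=0 f=0 e=0
t3.Δ1 b=0 c=0 d=0 clk=0 a=0 f=0 e=0
t4.Δ0 b=0 c=0 d=0 clk=0 a=0 f=0 e=0
t4.Δ1 b=0 c=0 d=0 clk=1 a=0 f=0 e=0
t5.Δ0 b=0 c=0 d=0 clk=1 a=0 f=0 e=0
t5.Δ1 b=0 c=0 d=0 clk=0 a=0 f=0 e=0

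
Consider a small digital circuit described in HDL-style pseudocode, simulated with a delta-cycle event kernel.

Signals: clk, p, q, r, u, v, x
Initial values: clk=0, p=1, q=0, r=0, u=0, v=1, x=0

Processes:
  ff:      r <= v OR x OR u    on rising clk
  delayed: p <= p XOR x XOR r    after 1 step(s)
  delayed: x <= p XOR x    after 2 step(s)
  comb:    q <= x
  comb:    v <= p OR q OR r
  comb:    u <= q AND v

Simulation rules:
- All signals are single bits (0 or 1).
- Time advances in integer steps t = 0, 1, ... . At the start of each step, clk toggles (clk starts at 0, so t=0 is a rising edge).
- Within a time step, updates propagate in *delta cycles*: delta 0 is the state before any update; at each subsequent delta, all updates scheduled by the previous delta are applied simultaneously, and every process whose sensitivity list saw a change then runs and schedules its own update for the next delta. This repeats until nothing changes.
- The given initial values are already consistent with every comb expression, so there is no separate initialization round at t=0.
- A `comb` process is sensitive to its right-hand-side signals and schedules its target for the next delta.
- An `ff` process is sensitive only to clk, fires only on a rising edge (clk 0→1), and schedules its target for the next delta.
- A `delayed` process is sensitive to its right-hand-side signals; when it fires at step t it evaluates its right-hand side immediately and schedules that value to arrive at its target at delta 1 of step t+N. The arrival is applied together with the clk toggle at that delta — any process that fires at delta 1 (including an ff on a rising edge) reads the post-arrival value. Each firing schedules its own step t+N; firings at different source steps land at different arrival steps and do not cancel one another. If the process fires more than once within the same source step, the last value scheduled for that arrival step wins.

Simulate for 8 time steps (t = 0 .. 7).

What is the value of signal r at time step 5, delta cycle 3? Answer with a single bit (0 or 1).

t0.Δ0 x=0 r=0 clk=0 p=1 q=0 v=1 u=0
t0.Δ1 x=0 r=0 clk=1 p=1 q=0 v=1 u=0
t0.Δ2 x=0 r=1 clk=1 p=1 q=0 v=1 u=0
t1.Δ0 x=0 r=1 clk=1 p=1 q=0 v=1 u=0
t1.Δ1 x=0 r=1 clk=0 p=0 q=0 v=1 u=0
t2.Δ0 x=0 r=1 clk=0 p=0 q=0 v=1 u=0
t2.Δ1 x=0 r=1 clk=1 p=1 q=0 v=1 u=0
t3.Δ0 x=0 r=1 clk=1 p=1 q=0 v=1 u=0
t3.Δ1 x=0 r=1 clk=0 p=0 q=0 v=1 u=0
t4.Δ0 x=0 r=1 clk=0 p=0 q=0 v=1 u=0
t4.Δ1 x=1 r=1 clk=1 p=1 q=0 v=1 u=0
t4.Δ2 x=1 r=1 clk=1 p=1 q=1 v=1 u=0
t4.Δ3 x=1 r=1 clk=1 p=1 q=1 v=1 u=1
t5.Δ0 x=1 r=1 clk=1 p=1 q=1 v=1 u=1
t5.Δ1 x=0 r=1 clk=0 p=1 q=1 v=1 u=1
t5.Δ2 x=0 r=1 clk=0 p=1 q=0 v=1 u=1
t5.Δ3 x=0 r=1 clk=0 p=1 q=0 v=1 u=0
t6.Δ0 x=0 r=1 clk=0 p=1 q=0 v=1 u=0
t6.Δ1 x=0 r=1 clk=1 p=0 q=0 v=1 u=0
t7.Δ0 x=0 r=1 clk=1 p=0 q=0 v=1 u=0
t7.Δ1 x=1 r=1 clk=0 p=1 q=0 v=1 u=0
t7.Δ2 x=1 r=1 clk=0 p=1 q=1 v=1 u=0
t7.Δ3 x=1 r=1 clk=0 p=1 q=1 v=1 u=1

1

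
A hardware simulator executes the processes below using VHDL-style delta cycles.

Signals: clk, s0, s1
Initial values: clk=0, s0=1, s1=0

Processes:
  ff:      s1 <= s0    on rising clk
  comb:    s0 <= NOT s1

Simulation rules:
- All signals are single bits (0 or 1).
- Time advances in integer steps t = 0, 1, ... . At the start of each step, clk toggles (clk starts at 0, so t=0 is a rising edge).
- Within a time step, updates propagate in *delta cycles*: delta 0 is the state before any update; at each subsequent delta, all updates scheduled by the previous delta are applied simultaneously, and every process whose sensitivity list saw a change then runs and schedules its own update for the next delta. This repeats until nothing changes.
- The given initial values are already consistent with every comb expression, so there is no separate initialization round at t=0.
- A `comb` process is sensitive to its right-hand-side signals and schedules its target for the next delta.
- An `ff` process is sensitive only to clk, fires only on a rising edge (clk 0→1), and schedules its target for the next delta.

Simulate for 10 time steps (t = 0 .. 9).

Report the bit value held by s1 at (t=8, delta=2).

t0.Δ0 s0=1 s1=0 clk=0
t0.Δ1 s0=1 s1=0 clk=1
t0.Δ2 s0=1 s1=1 clk=1
t0.Δ3 s0=0 s1=1 clk=1
t1.Δ0 s0=0 s1=1 clk=1
t1.Δ1 s0=0 s1=1 clk=0
t2.Δ0 s0=0 s1=1 clk=0
t2.Δ1 s0=0 s1=1 clk=1
t2.Δ2 s0=0 s1=0 clk=1
t2.Δ3 s0=1 s1=0 clk=1
t3.Δ0 s0=1 s1=0 clk=1
t3.Δ1 s0=1 s1=0 clk=0
t4.Δ0 s0=1 s1=0 clk=0
t4.Δ1 s0=1 s1=0 clk=1
t4.Δ2 s0=1 s1=1 clk=1
t4.Δ3 s0=0 s1=1 clk=1
t5.Δ0 s0=0 s1=1 clk=1
t5.Δ1 s0=0 s1=1 clk=0
t6.Δ0 s0=0 s1=1 clk=0
t6.Δ1 s0=0 s1=1 clk=1
t6.Δ2 s0=0 s1=0 clk=1
t6.Δ3 s0=1 s1=0 clk=1
t7.Δ0 s0=1 s1=0 clk=1
t7.Δ1 s0=1 s1=0 clk=0
t8.Δ0 s0=1 s1=0 clk=0
t8.Δ1 s0=1 s1=0 clk=1
t8.Δ2 s0=1 s1=1 clk=1
t8.Δ3 s0=0 s1=1 clk=1
t9.Δ0 s0=0 s1=1 clk=1
t9.Δ1 s0=0 s1=1 clk=0

1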